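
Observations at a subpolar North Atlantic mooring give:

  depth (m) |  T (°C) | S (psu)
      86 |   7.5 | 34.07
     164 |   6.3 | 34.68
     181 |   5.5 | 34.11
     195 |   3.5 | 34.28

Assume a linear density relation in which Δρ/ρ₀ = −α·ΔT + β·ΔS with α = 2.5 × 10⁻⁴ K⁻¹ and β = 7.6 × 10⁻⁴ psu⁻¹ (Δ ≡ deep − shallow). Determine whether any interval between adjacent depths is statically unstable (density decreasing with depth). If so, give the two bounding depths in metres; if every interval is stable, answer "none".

Evaluate Δρ/ρ₀ = −αΔT + βΔS across each adjacent pair:
  86–164 m: −αΔT+βΔS = −(2.5 × 10⁻⁴)(-1.2)+(7.6 × 10⁻⁴)(+0.61) = 7.6 × 10⁻⁴ → stable
  164–181 m: −αΔT+βΔS = −(2.5 × 10⁻⁴)(-0.8)+(7.6 × 10⁻⁴)(-0.57) = -2.3 × 10⁻⁴ → UNSTABLE
  181–195 m: −αΔT+βΔS = −(2.5 × 10⁻⁴)(-2.0)+(7.6 × 10⁻⁴)(+0.17) = 6.3 × 10⁻⁴ → stable
The 164–181 m interval has Δρ < 0: lighter water underlies denser water.

164–181 m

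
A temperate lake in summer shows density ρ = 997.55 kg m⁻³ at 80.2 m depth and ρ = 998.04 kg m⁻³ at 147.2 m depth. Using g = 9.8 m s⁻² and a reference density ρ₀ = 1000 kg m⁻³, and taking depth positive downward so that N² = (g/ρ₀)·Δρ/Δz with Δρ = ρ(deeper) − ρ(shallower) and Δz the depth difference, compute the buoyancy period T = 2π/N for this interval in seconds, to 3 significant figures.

742 s

Δρ = 998.04 − 997.55 = 0.49 kg m⁻³ over Δz = 147.2 − 80.2 = 67 m.
N² = (9.8/1000) × (0.49/67) = 7.1672 × 10⁻⁵ s⁻².
N = √(7.1672 × 10⁻⁵) = 8.4659 × 10⁻³ rad s⁻¹, so T = 2π/N = 742.18 s ≈ 742 s.
A positive N² confirms static stability across the interval.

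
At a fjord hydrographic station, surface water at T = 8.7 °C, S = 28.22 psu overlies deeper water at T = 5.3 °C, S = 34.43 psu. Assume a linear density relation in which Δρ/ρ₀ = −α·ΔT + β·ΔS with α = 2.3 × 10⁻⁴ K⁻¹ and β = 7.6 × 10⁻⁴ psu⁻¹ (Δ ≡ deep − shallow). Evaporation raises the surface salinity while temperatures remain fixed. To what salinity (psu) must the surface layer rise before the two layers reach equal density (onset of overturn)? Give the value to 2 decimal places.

35.46 psu

Neutral buoyancy requires −α(T_deep − T_surf) + β(S_deep − S_surf′) = 0.
S_surf′ = S_deep − (α/β)·ΔT = 34.43 − (2.3 × 10⁻⁴/7.6 × 10⁻⁴)·(-3.4) = 35.4589 psu.
Increase required: 35.4589 − 28.22 = 7.2389 psu.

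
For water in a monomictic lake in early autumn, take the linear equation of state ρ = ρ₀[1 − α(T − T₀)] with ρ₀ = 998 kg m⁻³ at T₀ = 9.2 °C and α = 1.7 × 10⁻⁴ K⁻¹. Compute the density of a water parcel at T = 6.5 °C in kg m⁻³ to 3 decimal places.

998.458 kg m⁻³

T − T₀ = -2.7 K.
Bracket = 1 − α·(-2.7) = 1 + (4.59 × 10⁻⁴) = 1.0004590.
ρ = 998 × 1.0004590 = 998.458 kg m⁻³.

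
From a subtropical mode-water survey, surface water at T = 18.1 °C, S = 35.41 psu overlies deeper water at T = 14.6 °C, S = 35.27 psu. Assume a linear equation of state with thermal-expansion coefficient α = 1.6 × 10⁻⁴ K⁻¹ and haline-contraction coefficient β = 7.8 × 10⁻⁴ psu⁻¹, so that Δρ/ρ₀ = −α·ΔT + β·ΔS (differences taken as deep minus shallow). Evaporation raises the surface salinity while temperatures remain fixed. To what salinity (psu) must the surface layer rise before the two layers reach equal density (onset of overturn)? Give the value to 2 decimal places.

Neutral buoyancy requires −α(T_deep − T_surf) + β(S_deep − S_surf′) = 0.
S_surf′ = S_deep − (α/β)·ΔT = 35.27 − (1.6 × 10⁻⁴/7.8 × 10⁻⁴)·(-3.5) = 35.9879 psu.
Increase required: 35.9879 − 35.41 = 0.5779 psu.

35.99 psu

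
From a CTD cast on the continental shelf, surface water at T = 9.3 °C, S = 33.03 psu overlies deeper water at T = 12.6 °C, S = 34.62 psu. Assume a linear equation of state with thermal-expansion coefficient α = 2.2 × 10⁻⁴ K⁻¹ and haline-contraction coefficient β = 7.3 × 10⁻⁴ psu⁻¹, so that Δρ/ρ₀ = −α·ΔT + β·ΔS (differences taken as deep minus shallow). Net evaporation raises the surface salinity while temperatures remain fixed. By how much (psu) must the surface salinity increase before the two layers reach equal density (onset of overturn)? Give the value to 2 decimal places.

Neutral buoyancy requires −α(T_deep − T_surf) + β(S_deep − S_surf′) = 0.
S_surf′ = S_deep − (α/β)·ΔT = 34.62 − (2.2 × 10⁻⁴/7.3 × 10⁻⁴)·(+3.3) = 33.6255 psu.
Increase required: 33.6255 − 33.03 = 0.5955 psu.

0.60 psu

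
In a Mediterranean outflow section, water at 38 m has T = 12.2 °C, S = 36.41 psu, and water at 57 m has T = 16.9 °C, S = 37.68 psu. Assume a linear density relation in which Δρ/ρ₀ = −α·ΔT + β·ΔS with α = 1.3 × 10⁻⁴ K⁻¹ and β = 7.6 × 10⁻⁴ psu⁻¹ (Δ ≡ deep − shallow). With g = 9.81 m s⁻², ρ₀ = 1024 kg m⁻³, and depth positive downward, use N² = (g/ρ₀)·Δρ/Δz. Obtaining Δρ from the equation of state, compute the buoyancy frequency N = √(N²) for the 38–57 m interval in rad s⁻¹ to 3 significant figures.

ΔT = +4.7 K, ΔS = +1.27 psu (deep − shallow).
Δρ/ρ₀ = −αΔT + βΔS = -6.11 × 10⁻⁴ + 9.652 × 10⁻⁴ = 3.542 × 10⁻⁴, so Δρ ≈ 0.3627 kg m⁻³.
N² = (g/ρ₀)·Δρ/Δz = g·(Δρ/ρ₀)/Δz = 9.81 × 3.542 × 10⁻⁴ / 19 = 1.8288 × 10⁻⁴ s⁻².
N = √(1.8288 × 10⁻⁴) = 0.013523 rad s⁻¹ ≈ 0.0135 rad s⁻¹.

0.0135 rad s⁻¹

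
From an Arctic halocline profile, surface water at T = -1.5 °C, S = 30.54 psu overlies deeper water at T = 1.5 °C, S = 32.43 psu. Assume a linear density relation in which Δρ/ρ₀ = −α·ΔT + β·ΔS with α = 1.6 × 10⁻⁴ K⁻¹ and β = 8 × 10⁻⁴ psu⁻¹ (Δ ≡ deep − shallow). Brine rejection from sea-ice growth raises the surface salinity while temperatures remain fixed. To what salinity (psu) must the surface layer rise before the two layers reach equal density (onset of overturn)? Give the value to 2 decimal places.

Neutral buoyancy requires −α(T_deep − T_surf) + β(S_deep − S_surf′) = 0.
S_surf′ = S_deep − (α/β)·ΔT = 32.43 − (1.6 × 10⁻⁴/8 × 10⁻⁴)·(+3.0) = 31.8300 psu.
Increase required: 31.8300 − 30.54 = 1.2900 psu.

31.83 psu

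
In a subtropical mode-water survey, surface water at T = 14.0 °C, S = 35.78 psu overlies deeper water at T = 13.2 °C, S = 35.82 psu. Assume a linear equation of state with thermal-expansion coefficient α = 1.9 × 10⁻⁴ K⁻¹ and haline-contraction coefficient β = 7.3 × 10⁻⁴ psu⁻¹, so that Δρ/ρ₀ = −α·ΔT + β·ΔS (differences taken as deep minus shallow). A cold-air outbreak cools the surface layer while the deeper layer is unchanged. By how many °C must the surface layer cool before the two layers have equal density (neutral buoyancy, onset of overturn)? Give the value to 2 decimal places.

Neutral buoyancy requires Δρ = 0, i.e. −α(T_deep − T_surf′) + β(S_deep − S_surf) = 0.
T_surf′ = T_deep − (β/α)·ΔS = 13.2 − (7.3 × 10⁻⁴/1.9 × 10⁻⁴)·(+0.04) = 13.0463 °C.
Cooling required: 14.0 − (13.0463) = 0.9537 °C.

0.95 °C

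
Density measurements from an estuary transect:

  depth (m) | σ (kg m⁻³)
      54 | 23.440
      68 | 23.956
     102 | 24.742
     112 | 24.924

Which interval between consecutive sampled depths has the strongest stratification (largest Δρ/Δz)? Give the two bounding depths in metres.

54–68 m

Compute the density gradient over each adjacent pair:
  54–68 m: Δρ/Δz = 0.516/14 = 0.037 kg m⁻⁴
  68–102 m: Δρ/Δz = 0.786/34 = 0.023 kg m⁻⁴
  102–112 m: Δρ/Δz = 0.182/10 = 0.018 kg m⁻⁴
The largest gradient is in the 54–68 m interval — the pycnocline.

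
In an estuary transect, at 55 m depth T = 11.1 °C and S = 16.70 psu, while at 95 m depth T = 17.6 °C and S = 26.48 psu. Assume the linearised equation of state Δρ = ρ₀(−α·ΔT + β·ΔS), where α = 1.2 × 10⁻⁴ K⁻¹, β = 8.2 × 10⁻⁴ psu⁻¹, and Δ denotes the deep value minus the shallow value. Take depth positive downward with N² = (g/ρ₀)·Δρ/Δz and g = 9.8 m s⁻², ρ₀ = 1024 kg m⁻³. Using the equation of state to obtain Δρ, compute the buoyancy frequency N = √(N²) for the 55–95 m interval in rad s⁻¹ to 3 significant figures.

ΔT = +6.5 K, ΔS = +9.78 psu (deep − shallow).
Δρ/ρ₀ = −αΔT + βΔS = -7.80 × 10⁻⁴ + 8.0196 × 10⁻³ = 7.2396 × 10⁻³, so Δρ ≈ 7.413 kg m⁻³.
N² = (g/ρ₀)·Δρ/Δz = g·(Δρ/ρ₀)/Δz = 9.8 × 7.2396 × 10⁻³ / 40 = 1.7737 × 10⁻³ s⁻².
N = √(1.7737 × 10⁻³) = 0.042115 rad s⁻¹ ≈ 0.0421 rad s⁻¹.

0.0421 rad s⁻¹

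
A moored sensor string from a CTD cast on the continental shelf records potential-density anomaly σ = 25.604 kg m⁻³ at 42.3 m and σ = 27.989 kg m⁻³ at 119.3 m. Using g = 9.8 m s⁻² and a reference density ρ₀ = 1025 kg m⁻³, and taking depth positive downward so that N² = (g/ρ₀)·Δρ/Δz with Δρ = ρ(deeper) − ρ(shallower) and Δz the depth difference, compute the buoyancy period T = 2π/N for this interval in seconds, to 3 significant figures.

365 s

Δρ = 1027.989 − 1025.604 = 2.385 kg m⁻³ over Δz = 119.3 − 42.3 = 77 m.
N² = (9.8/1025) × (2.385/77) = 2.9614 × 10⁻⁴ s⁻².
N = √(2.9614 × 10⁻⁴) = 0.017209 rad s⁻¹, so T = 2π/N = 365.11 s ≈ 365 s.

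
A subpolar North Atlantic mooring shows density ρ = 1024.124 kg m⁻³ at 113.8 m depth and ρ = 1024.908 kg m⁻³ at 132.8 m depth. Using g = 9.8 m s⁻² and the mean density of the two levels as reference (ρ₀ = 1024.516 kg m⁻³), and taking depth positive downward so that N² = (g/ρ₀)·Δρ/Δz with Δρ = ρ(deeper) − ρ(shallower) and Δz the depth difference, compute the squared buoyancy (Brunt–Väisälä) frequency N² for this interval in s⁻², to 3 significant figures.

Δρ = 1024.908 − 1024.124 = 0.784 kg m⁻³ over Δz = 132.8 − 113.8 = 19 m.
N² = (9.8/1024.516) × (0.784/19) = 3.9470 × 10⁻⁴ s⁻² ≈ 3.95 × 10⁻⁴ s⁻².

3.95 × 10⁻⁴ s⁻²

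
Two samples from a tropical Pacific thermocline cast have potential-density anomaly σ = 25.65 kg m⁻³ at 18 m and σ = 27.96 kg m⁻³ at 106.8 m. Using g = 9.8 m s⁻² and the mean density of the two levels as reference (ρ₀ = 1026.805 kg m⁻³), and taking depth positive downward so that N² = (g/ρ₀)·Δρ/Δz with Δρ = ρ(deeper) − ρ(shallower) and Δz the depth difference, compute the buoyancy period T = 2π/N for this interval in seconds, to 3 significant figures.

399 s

Δρ = 1027.96 − 1025.65 = 2.31 kg m⁻³ over Δz = 106.8 − 18 = 88.8 m.
N² = (9.8/1026.805) × (2.31/88.8) = 2.4828 × 10⁻⁴ s⁻².
N = √(2.4828 × 10⁻⁴) = 0.015757 rad s⁻¹, so T = 2π/N = 398.76 s ≈ 399 s.
Since Δρ > 0 the layer is stably stratified.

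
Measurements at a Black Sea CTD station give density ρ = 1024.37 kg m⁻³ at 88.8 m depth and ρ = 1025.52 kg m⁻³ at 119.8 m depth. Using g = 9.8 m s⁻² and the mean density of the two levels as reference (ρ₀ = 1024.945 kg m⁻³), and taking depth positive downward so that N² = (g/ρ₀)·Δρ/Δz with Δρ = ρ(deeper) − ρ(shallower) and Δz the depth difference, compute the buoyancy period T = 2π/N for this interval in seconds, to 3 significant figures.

334 s

Δρ = 1025.52 − 1024.37 = 1.15 kg m⁻³ over Δz = 119.8 − 88.8 = 31 m.
N² = (9.8/1024.945) × (1.15/31) = 3.5470 × 10⁻⁴ s⁻².
N = √(3.5470 × 10⁻⁴) = 0.018833 rad s⁻¹, so T = 2π/N = 333.63 s ≈ 334 s.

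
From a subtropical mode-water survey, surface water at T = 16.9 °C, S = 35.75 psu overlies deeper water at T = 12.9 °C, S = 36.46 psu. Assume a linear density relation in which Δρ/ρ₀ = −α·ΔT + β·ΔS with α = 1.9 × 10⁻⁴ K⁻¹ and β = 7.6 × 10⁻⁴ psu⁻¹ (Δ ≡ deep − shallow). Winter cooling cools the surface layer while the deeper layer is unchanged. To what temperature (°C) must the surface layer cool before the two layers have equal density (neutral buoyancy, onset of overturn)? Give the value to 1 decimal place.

Neutral buoyancy requires Δρ = 0, i.e. −α(T_deep − T_surf′) + β(S_deep − S_surf) = 0.
T_surf′ = T_deep − (β/α)·ΔS = 12.9 − (7.6 × 10⁻⁴/1.9 × 10⁻⁴)·(+0.71) = 10.060 °C.
Cooling required: 16.9 − (10.060) = 6.840 °C.

10.1 °C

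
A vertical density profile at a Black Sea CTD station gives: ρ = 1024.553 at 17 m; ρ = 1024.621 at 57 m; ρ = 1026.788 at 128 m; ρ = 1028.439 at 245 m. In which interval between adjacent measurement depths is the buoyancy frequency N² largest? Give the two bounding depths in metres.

Compute the density gradient over each adjacent pair:
  17–57 m: Δρ/Δz = 0.068/40 = 1.7 × 10⁻³ kg m⁻⁴
  57–128 m: Δρ/Δz = 2.167/71 = 0.031 kg m⁻⁴
  128–245 m: Δρ/Δz = 1.651/117 = 0.014 kg m⁻⁴
The largest gradient is in the 57–128 m interval — the pycnocline.

57–128 m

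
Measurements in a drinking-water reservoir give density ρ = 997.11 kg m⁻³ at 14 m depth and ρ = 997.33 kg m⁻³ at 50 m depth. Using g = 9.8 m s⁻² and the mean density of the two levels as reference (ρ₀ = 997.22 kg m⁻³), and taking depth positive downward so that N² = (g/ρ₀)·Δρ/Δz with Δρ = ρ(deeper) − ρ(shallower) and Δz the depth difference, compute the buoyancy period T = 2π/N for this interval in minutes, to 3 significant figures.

Δρ = 997.33 − 997.11 = 0.22 kg m⁻³ over Δz = 50 − 14 = 36 m.
N² = (9.8/997.22) × (0.22/36) = 6.0056 × 10⁻⁵ s⁻².
N = √(6.0056 × 10⁻⁵) = 7.7496 × 10⁻³ rad s⁻¹, so T = 2π/N = 810.78 s = 13.513 min ≈ 13.5 min.
Since Δρ > 0 the layer is stably stratified.

13.5 min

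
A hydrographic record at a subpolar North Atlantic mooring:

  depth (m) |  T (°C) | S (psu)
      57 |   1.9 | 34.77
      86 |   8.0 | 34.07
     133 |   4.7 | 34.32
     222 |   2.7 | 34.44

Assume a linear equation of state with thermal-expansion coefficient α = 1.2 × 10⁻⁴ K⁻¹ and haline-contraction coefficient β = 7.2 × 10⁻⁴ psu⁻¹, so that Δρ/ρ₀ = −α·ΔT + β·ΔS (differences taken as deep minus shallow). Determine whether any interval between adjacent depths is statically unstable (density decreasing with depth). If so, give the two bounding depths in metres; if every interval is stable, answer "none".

Evaluate Δρ/ρ₀ = −αΔT + βΔS across each adjacent pair:
  57–86 m: −αΔT+βΔS = −(1.2 × 10⁻⁴)(+6.1)+(7.2 × 10⁻⁴)(-0.70) = -1.2 × 10⁻³ → UNSTABLE
  86–133 m: −αΔT+βΔS = −(1.2 × 10⁻⁴)(-3.3)+(7.2 × 10⁻⁴)(+0.25) = 5.8 × 10⁻⁴ → stable
  133–222 m: −αΔT+βΔS = −(1.2 × 10⁻⁴)(-2.0)+(7.2 × 10⁻⁴)(+0.12) = 3.3 × 10⁻⁴ → stable
The 57–86 m interval has Δρ < 0: lighter water underlies denser water.

57–86 m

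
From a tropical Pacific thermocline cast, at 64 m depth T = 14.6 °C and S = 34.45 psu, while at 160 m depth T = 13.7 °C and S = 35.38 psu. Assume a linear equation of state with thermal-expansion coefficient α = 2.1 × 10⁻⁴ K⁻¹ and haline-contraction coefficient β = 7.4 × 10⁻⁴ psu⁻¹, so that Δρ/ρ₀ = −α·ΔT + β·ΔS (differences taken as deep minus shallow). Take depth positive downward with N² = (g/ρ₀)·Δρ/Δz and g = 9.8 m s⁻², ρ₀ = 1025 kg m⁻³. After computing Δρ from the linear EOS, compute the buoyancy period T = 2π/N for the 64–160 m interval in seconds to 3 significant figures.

ΔT = -0.9 K, ΔS = +0.93 psu (deep − shallow).
Δρ/ρ₀ = −αΔT + βΔS = 1.89 × 10⁻⁴ + 6.882 × 10⁻⁴ = 8.772 × 10⁻⁴, so Δρ ≈ 0.8991 kg m⁻³.
N² = (g/ρ₀)·Δρ/Δz = g·(Δρ/ρ₀)/Δz = 9.8 × 8.772 × 10⁻⁴ / 96 = 8.9548 × 10⁻⁵ s⁻².
N = √(8.9548 × 10⁻⁵) = 9.4630 × 10⁻³ rad s⁻¹ → T = 2π/N = 663.97 s ≈ 664 s.

664 s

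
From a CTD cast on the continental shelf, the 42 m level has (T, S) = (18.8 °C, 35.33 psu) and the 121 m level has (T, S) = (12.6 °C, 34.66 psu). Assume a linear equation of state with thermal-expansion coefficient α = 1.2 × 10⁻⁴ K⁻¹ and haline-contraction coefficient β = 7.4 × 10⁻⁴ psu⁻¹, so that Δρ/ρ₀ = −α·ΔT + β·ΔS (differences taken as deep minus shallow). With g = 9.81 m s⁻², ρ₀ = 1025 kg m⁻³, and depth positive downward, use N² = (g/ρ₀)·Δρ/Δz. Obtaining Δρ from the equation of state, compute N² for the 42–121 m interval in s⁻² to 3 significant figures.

ΔT = -6.2 K, ΔS = -0.67 psu (deep − shallow).
Δρ/ρ₀ = −αΔT + βΔS = 7.44 × 10⁻⁴ − 4.958 × 10⁻⁴ = 2.482 × 10⁻⁴, so Δρ ≈ 0.2544 kg m⁻³.
N² = (g/ρ₀)·Δρ/Δz = g·(Δρ/ρ₀)/Δz = 9.81 × 2.482 × 10⁻⁴ / 79 = 3.0821 × 10⁻⁵ s⁻² ≈ 3.08 × 10⁻⁵ s⁻².

3.08 × 10⁻⁵ s⁻²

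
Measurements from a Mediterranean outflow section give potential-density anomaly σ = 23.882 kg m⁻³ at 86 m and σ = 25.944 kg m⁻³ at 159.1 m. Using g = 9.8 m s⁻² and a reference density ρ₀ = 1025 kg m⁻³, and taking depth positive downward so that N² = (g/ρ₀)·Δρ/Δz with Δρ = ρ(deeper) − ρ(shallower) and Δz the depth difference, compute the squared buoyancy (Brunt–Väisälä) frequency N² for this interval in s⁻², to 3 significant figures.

2.70 × 10⁻⁴ s⁻²

Δρ = 1025.944 − 1023.882 = 2.062 kg m⁻³ over Δz = 159.1 − 86 = 73.1 m.
N² = (9.8/1025) × (2.062/73.1) = 2.6970 × 10⁻⁴ s⁻² ≈ 2.70 × 10⁻⁴ s⁻².
A positive N² confirms static stability across the interval.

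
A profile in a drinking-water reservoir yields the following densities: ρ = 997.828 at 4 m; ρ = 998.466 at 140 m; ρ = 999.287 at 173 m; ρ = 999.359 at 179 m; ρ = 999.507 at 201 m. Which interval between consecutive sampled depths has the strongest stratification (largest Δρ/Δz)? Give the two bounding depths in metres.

140–173 m

Compute the density gradient over each adjacent pair:
  4–140 m: Δρ/Δz = 0.638/136 = 4.7 × 10⁻³ kg m⁻⁴
  140–173 m: Δρ/Δz = 0.821/33 = 0.025 kg m⁻⁴
  173–179 m: Δρ/Δz = 0.072/6 = 0.012 kg m⁻⁴
  179–201 m: Δρ/Δz = 0.148/22 = 6.7 × 10⁻³ kg m⁻⁴
The largest gradient is in the 140–173 m interval — the pycnocline.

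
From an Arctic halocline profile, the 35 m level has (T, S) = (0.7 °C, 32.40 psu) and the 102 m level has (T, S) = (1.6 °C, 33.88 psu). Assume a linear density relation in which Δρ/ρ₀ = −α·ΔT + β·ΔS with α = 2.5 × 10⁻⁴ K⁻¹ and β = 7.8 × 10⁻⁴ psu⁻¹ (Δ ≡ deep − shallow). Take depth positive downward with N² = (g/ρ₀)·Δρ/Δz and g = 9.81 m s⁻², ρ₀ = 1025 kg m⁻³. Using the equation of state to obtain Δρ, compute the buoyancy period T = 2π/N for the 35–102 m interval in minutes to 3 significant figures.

8.98 min

ΔT = +0.9 K, ΔS = +1.48 psu (deep − shallow).
Δρ/ρ₀ = −αΔT + βΔS = -2.25 × 10⁻⁴ + 1.1544 × 10⁻³ = 9.294 × 10⁻⁴, so Δρ ≈ 0.9526 kg m⁻³.
N² = (g/ρ₀)·Δρ/Δz = g·(Δρ/ρ₀)/Δz = 9.81 × 9.294 × 10⁻⁴ / 67 = 1.3608 × 10⁻⁴ s⁻².
N = √(1.3608 × 10⁻⁴) = 0.011665 rad s⁻¹ → T = 2π/N = 538.64 s = 8.9773 min ≈ 8.98 min.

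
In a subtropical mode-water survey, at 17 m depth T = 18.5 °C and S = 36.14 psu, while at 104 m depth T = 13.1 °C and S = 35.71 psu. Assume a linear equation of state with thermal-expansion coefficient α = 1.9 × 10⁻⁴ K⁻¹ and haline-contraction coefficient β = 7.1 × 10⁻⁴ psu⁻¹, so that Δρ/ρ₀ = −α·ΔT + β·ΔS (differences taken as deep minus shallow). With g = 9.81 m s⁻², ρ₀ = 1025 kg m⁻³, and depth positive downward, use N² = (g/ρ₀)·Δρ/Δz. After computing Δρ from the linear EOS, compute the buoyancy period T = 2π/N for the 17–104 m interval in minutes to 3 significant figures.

ΔT = -5.4 K, ΔS = -0.43 psu (deep − shallow).
Δρ/ρ₀ = −αΔT + βΔS = 1.026 × 10⁻³ − 3.053 × 10⁻⁴ = 7.207 × 10⁻⁴, so Δρ ≈ 0.7387 kg m⁻³.
N² = (g/ρ₀)·Δρ/Δz = g·(Δρ/ρ₀)/Δz = 9.81 × 7.207 × 10⁻⁴ / 87 = 8.1265 × 10⁻⁵ s⁻².
N = √(8.1265 × 10⁻⁵) = 9.0147 × 10⁻³ rad s⁻¹ → T = 2π/N = 696.99 s = 11.617 min ≈ 11.6 min.

11.6 min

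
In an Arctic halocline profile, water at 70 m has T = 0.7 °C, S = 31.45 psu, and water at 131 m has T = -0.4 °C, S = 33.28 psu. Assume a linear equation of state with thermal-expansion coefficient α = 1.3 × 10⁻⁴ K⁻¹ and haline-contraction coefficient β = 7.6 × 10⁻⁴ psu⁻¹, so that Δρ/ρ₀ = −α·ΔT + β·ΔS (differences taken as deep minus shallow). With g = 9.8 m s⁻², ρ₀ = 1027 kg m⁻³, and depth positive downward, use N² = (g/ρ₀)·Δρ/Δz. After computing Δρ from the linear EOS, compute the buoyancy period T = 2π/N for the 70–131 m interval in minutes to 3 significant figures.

ΔT = -1.1 K, ΔS = +1.83 psu (deep − shallow).
Δρ/ρ₀ = −αΔT + βΔS = 1.43 × 10⁻⁴ + 1.3908 × 10⁻³ = 1.5338 × 10⁻³, so Δρ ≈ 1.575 kg m⁻³.
N² = (g/ρ₀)·Δρ/Δz = g·(Δρ/ρ₀)/Δz = 9.8 × 1.5338 × 10⁻³ / 61 = 2.4641 × 10⁻⁴ s⁻².
N = √(2.4641 × 10⁻⁴) = 0.015697 rad s⁻¹ → T = 2π/N = 400.28 s = 6.6713 min ≈ 6.67 min.

6.67 min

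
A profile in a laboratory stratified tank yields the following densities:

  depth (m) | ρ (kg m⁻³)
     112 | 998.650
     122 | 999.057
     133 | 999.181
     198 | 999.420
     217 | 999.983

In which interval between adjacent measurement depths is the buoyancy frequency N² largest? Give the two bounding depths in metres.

Compute the density gradient over each adjacent pair:
  112–122 m: Δρ/Δz = 0.407/10 = 0.041 kg m⁻⁴
  122–133 m: Δρ/Δz = 0.124/11 = 0.011 kg m⁻⁴
  133–198 m: Δρ/Δz = 0.239/65 = 3.7 × 10⁻³ kg m⁻⁴
  198–217 m: Δρ/Δz = 0.563/19 = 0.030 kg m⁻⁴
The largest gradient is in the 112–122 m interval — the pycnocline.

112–122 m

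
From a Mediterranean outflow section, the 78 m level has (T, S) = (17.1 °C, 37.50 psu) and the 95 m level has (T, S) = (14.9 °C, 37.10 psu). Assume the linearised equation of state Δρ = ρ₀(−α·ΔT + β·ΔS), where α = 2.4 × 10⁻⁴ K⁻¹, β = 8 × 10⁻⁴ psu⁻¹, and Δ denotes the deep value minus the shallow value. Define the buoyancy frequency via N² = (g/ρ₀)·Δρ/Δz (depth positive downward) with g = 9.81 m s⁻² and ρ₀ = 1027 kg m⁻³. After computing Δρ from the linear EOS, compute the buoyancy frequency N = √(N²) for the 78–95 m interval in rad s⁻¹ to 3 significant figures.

0.0110 rad s⁻¹

ΔT = -2.2 K, ΔS = -0.40 psu (deep − shallow).
Δρ/ρ₀ = −αΔT + βΔS = 5.28 × 10⁻⁴ − 3.20 × 10⁻⁴ = 2.08 × 10⁻⁴, so Δρ ≈ 0.2136 kg m⁻³.
N² = (g/ρ₀)·Δρ/Δz = g·(Δρ/ρ₀)/Δz = 9.81 × 2.08 × 10⁻⁴ / 17 = 1.2003 × 10⁻⁴ s⁻².
N = √(1.2003 × 10⁻⁴) = 0.010956 rad s⁻¹ ≈ 0.0110 rad s⁻¹.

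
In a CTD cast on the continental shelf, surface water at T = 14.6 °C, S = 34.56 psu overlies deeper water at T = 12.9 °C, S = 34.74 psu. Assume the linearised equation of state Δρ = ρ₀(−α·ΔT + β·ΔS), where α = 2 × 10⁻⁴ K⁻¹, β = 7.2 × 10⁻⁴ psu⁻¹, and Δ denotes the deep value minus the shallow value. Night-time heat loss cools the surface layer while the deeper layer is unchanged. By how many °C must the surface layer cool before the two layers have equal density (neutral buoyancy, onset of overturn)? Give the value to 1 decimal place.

Neutral buoyancy requires Δρ = 0, i.e. −α(T_deep − T_surf′) + β(S_deep − S_surf) = 0.
T_surf′ = T_deep − (β/α)·ΔS = 12.9 − (7.2 × 10⁻⁴/2 × 10⁻⁴)·(+0.18) = 12.252 °C.
Cooling required: 14.6 − (12.252) = 2.348 °C.

2.3 °C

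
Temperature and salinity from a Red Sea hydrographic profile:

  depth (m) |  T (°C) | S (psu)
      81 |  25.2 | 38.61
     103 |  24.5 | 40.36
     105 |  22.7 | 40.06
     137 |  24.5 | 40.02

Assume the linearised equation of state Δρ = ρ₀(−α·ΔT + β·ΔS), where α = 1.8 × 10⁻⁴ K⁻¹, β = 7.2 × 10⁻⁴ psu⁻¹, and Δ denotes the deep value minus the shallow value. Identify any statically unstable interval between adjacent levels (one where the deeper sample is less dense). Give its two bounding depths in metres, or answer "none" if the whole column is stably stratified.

Evaluate Δρ/ρ₀ = −αΔT + βΔS across each adjacent pair:
  81–103 m: −αΔT+βΔS = −(1.8 × 10⁻⁴)(-0.7)+(7.2 × 10⁻⁴)(+1.75) = 1.4 × 10⁻³ → stable
  103–105 m: −αΔT+βΔS = −(1.8 × 10⁻⁴)(-1.8)+(7.2 × 10⁻⁴)(-0.30) = 1.1 × 10⁻⁴ → stable
  105–137 m: −αΔT+βΔS = −(1.8 × 10⁻⁴)(+1.8)+(7.2 × 10⁻⁴)(-0.04) = -3.5 × 10⁻⁴ → UNSTABLE
The 105–137 m interval has Δρ < 0: lighter water underlies denser water.

105–137 m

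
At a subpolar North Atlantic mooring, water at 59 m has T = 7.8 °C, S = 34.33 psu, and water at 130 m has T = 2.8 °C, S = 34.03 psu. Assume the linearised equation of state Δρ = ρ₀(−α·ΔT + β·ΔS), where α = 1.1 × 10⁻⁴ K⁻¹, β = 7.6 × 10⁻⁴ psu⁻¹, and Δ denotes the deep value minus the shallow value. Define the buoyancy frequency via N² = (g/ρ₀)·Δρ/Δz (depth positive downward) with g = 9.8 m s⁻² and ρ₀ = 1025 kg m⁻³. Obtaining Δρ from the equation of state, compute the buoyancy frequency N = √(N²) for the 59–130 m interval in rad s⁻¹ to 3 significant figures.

ΔT = -5.0 K, ΔS = -0.30 psu (deep − shallow).
Δρ/ρ₀ = −αΔT + βΔS = 5.50 × 10⁻⁴ − 2.28 × 10⁻⁴ = 3.22 × 10⁻⁴, so Δρ ≈ 0.3301 kg m⁻³.
N² = (g/ρ₀)·Δρ/Δz = g·(Δρ/ρ₀)/Δz = 9.8 × 3.22 × 10⁻⁴ / 71 = 4.4445 × 10⁻⁵ s⁻².
N = √(4.4445 × 10⁻⁵) = 6.6667 × 10⁻³ rad s⁻¹ ≈ 6.67 × 10⁻³ rad s⁻¹.

6.67 × 10⁻³ rad s⁻¹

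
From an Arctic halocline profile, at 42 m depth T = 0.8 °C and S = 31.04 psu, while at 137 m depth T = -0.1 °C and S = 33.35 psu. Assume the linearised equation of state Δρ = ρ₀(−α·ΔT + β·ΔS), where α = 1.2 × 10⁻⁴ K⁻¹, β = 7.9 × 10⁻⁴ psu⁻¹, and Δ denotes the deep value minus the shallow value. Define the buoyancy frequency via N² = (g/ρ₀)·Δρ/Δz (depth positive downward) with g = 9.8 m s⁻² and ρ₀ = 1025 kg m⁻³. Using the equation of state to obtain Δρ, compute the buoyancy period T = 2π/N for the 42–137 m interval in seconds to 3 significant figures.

445 s

ΔT = -0.9 K, ΔS = +2.31 psu (deep − shallow).
Δρ/ρ₀ = −αΔT + βΔS = 1.08 × 10⁻⁴ + 1.8249 × 10⁻³ = 1.9329 × 10⁻³, so Δρ ≈ 1.981 kg m⁻³.
N² = (g/ρ₀)·Δρ/Δz = g·(Δρ/ρ₀)/Δz = 9.8 × 1.9329 × 10⁻³ / 95 = 1.9939 × 10⁻⁴ s⁻².
N = √(1.9939 × 10⁻⁴) = 0.014121 rad s⁻¹ → T = 2π/N = 444.95 s ≈ 445 s.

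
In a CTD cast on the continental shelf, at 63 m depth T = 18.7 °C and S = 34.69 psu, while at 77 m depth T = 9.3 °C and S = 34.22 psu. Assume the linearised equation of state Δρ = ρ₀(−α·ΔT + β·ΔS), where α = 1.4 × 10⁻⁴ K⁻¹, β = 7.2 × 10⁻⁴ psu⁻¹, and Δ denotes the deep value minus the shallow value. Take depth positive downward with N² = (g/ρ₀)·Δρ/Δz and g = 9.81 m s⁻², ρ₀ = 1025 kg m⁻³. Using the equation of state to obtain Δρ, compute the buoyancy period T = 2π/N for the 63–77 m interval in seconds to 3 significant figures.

ΔT = -9.4 K, ΔS = -0.47 psu (deep − shallow).
Δρ/ρ₀ = −αΔT + βΔS = 1.316 × 10⁻³ − 3.384 × 10⁻⁴ = 9.776 × 10⁻⁴, so Δρ ≈ 1.002 kg m⁻³.
N² = (g/ρ₀)·Δρ/Δz = g·(Δρ/ρ₀)/Δz = 9.81 × 9.776 × 10⁻⁴ / 14 = 6.8502 × 10⁻⁴ s⁻².
N = √(6.8502 × 10⁻⁴) = 0.026173 rad s⁻¹ → T = 2π/N = 240.06 s ≈ 240 s.

240 s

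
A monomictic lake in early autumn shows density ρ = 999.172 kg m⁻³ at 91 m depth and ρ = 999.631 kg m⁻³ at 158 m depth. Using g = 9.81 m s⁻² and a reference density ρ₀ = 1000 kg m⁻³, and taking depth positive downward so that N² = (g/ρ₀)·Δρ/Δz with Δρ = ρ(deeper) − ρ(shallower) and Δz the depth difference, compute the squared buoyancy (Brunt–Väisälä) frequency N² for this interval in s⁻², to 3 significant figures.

Δρ = 999.631 − 999.172 = 0.459 kg m⁻³ over Δz = 158 − 91 = 67 m.
N² = (9.81/1000) × (0.459/67) = 6.7206 × 10⁻⁵ s⁻² ≈ 6.72 × 10⁻⁵ s⁻².

6.72 × 10⁻⁵ s⁻²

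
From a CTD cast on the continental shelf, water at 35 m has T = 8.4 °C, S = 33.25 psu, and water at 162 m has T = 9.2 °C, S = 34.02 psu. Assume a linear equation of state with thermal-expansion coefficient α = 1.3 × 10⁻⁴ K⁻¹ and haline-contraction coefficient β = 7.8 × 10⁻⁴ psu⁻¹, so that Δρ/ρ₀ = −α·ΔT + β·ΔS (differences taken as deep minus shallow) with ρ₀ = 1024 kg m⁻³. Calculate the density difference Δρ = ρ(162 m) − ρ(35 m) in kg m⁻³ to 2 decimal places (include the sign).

+0.51 kg m⁻³

ΔT = +0.8 K, ΔS = +0.77 psu (deep − shallow).
Δρ/ρ₀ = −(1.3 × 10⁻⁴)(+0.8) + (7.8 × 10⁻⁴)(+0.77) = 4.966 × 10⁻⁴.
Δρ = 1024 × (4.966 × 10⁻⁴) = +0.51 kg m⁻³.
Positive Δρ: denser below, stable.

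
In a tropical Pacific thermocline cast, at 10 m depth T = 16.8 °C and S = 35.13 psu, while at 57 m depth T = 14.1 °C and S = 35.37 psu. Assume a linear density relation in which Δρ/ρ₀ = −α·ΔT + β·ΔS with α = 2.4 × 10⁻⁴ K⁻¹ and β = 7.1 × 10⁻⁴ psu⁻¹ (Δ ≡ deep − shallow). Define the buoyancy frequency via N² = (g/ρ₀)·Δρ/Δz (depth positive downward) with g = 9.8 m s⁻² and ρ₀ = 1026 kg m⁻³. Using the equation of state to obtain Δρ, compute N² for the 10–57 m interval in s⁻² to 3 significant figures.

ΔT = -2.7 K, ΔS = +0.24 psu (deep − shallow).
Δρ/ρ₀ = −αΔT + βΔS = 6.48 × 10⁻⁴ + 1.704 × 10⁻⁴ = 8.184 × 10⁻⁴, so Δρ ≈ 0.8397 kg m⁻³.
N² = (g/ρ₀)·Δρ/Δz = g·(Δρ/ρ₀)/Δz = 9.8 × 8.184 × 10⁻⁴ / 47 = 1.7065 × 10⁻⁴ s⁻² ≈ 1.71 × 10⁻⁴ s⁻².

1.71 × 10⁻⁴ s⁻²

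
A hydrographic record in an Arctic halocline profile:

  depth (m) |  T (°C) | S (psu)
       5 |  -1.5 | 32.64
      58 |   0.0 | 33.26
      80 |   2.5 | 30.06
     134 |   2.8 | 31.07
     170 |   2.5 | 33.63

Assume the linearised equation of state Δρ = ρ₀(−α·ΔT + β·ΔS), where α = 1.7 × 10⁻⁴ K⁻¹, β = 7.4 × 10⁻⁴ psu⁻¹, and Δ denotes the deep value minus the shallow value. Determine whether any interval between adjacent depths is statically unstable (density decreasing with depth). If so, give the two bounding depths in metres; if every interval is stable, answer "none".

Evaluate Δρ/ρ₀ = −αΔT + βΔS across each adjacent pair:
  5–58 m: −αΔT+βΔS = −(1.7 × 10⁻⁴)(+1.5)+(7.4 × 10⁻⁴)(+0.62) = 2.0 × 10⁻⁴ → stable
  58–80 m: −αΔT+βΔS = −(1.7 × 10⁻⁴)(+2.5)+(7.4 × 10⁻⁴)(-3.20) = -2.8 × 10⁻³ → UNSTABLE
  80–134 m: −αΔT+βΔS = −(1.7 × 10⁻⁴)(+0.3)+(7.4 × 10⁻⁴)(+1.01) = 7.0 × 10⁻⁴ → stable
  134–170 m: −αΔT+βΔS = −(1.7 × 10⁻⁴)(-0.3)+(7.4 × 10⁻⁴)(+2.56) = 1.9 × 10⁻³ → stable
The 58–80 m interval has Δρ < 0: lighter water underlies denser water.

58–80 m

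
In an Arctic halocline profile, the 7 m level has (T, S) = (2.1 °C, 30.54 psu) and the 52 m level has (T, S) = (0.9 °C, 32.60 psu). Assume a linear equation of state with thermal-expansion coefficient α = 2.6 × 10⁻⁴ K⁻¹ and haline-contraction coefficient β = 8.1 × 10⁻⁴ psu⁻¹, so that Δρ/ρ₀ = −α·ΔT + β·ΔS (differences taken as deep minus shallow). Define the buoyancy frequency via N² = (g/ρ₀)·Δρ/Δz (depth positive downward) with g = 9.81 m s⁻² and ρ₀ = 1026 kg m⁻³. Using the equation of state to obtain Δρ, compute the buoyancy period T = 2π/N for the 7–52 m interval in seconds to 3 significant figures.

302 s

ΔT = -1.2 K, ΔS = +2.06 psu (deep − shallow).
Δρ/ρ₀ = −αΔT + βΔS = 3.12 × 10⁻⁴ + 1.6686 × 10⁻³ = 1.9806 × 10⁻³, so Δρ ≈ 2.032 kg m⁻³.
N² = (g/ρ₀)·Δρ/Δz = g·(Δρ/ρ₀)/Δz = 9.81 × 1.9806 × 10⁻³ / 45 = 4.3177 × 10⁻⁴ s⁻².
N = √(4.3177 × 10⁻⁴) = 0.020779 rad s⁻¹ → T = 2π/N = 302.38 s ≈ 302 s.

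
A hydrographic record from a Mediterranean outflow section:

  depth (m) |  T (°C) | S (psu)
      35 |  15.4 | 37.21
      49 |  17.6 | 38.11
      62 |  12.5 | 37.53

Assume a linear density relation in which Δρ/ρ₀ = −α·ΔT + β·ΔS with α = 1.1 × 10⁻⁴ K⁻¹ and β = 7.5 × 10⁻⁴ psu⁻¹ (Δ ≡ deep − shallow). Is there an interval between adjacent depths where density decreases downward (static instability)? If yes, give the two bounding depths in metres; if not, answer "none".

Evaluate Δρ/ρ₀ = −αΔT + βΔS across each adjacent pair:
  35–49 m: −αΔT+βΔS = −(1.1 × 10⁻⁴)(+2.2)+(7.5 × 10⁻⁴)(+0.90) = 4.3 × 10⁻⁴ → stable
  49–62 m: −αΔT+βΔS = −(1.1 × 10⁻⁴)(-5.1)+(7.5 × 10⁻⁴)(-0.58) = 1.3 × 10⁻⁴ → stable
Every interval has Δρ > 0: the column is stably stratified throughout.

none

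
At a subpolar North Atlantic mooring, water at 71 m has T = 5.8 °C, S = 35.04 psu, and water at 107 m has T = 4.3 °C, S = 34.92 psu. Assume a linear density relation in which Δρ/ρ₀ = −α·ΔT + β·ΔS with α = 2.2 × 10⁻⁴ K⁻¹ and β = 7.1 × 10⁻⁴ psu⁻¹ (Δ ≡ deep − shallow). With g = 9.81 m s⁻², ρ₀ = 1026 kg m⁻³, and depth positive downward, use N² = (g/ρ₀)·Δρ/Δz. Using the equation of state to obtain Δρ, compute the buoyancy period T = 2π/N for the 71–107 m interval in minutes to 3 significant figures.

ΔT = -1.5 K, ΔS = -0.12 psu (deep − shallow).
Δρ/ρ₀ = −αΔT + βΔS = 3.30 × 10⁻⁴ − 8.52 × 10⁻⁵ = 2.448 × 10⁻⁴, so Δρ ≈ 0.2512 kg m⁻³.
N² = (g/ρ₀)·Δρ/Δz = g·(Δρ/ρ₀)/Δz = 9.81 × 2.448 × 10⁻⁴ / 36 = 6.6708 × 10⁻⁵ s⁻².
N = √(6.6708 × 10⁻⁵) = 8.1675 × 10⁻³ rad s⁻¹ → T = 2π/N = 769.29 s = 12.821 min ≈ 12.8 min.

12.8 min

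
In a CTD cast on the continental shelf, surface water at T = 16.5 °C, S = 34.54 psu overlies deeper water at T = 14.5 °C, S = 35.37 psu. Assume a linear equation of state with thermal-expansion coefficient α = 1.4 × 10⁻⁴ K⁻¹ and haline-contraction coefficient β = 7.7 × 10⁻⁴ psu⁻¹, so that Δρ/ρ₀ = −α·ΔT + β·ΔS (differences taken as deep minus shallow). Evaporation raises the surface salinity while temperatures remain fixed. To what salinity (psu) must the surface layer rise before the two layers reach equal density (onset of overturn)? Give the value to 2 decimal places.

35.73 psu

Neutral buoyancy requires −α(T_deep − T_surf) + β(S_deep − S_surf′) = 0.
S_surf′ = S_deep − (α/β)·ΔT = 35.37 − (1.4 × 10⁻⁴/7.7 × 10⁻⁴)·(-2.0) = 35.7336 psu.
Increase required: 35.7336 − 34.54 = 1.1936 psu.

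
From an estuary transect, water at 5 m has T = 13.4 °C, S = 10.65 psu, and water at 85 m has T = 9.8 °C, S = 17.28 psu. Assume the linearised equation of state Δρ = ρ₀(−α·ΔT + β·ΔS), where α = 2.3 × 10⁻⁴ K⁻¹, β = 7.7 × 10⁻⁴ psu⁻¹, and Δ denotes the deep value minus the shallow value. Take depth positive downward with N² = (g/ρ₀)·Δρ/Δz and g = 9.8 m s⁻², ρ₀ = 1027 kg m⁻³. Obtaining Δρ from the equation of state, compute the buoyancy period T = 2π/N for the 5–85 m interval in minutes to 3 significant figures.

3.88 min

ΔT = -3.6 K, ΔS = +6.63 psu (deep − shallow).
Δρ/ρ₀ = −αΔT + βΔS = 8.28 × 10⁻⁴ + 5.1051 × 10⁻³ = 5.9331 × 10⁻³, so Δρ ≈ 6.093 kg m⁻³.
N² = (g/ρ₀)·Δρ/Δz = g·(Δρ/ρ₀)/Δz = 9.8 × 5.9331 × 10⁻³ / 80 = 7.2680 × 10⁻⁴ s⁻².
N = √(7.2680 × 10⁻⁴) = 0.026959 rad s⁻¹ → T = 2π/N = 233.06 s = 3.8843 min ≈ 3.88 min.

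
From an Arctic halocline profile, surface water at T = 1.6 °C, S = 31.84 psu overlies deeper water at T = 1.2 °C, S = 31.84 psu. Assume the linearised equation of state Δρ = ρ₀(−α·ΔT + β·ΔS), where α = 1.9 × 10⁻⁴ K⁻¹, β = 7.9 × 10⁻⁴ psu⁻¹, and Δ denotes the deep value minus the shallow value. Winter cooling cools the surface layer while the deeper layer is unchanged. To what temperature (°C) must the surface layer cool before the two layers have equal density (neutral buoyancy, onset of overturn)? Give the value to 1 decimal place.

Neutral buoyancy requires Δρ = 0, i.e. −α(T_deep − T_surf′) + β(S_deep − S_surf) = 0.
T_surf′ = T_deep − (β/α)·ΔS = 1.2 − (7.9 × 10⁻⁴/1.9 × 10⁻⁴)·(+0.00) = 1.200 °C.
Cooling required: 1.6 − (1.200) = 0.400 °C.

1.2 °C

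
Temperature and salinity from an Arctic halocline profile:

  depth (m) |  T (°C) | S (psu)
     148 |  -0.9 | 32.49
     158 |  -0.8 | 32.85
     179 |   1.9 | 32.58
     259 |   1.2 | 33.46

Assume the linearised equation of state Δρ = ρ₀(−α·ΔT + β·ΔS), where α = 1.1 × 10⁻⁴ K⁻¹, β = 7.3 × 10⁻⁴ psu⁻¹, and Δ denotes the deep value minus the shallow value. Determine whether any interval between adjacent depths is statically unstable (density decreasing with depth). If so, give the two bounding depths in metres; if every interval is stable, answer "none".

Evaluate Δρ/ρ₀ = −αΔT + βΔS across each adjacent pair:
  148–158 m: −αΔT+βΔS = −(1.1 × 10⁻⁴)(+0.1)+(7.3 × 10⁻⁴)(+0.36) = 2.5 × 10⁻⁴ → stable
  158–179 m: −αΔT+βΔS = −(1.1 × 10⁻⁴)(+2.7)+(7.3 × 10⁻⁴)(-0.27) = -4.9 × 10⁻⁴ → UNSTABLE
  179–259 m: −αΔT+βΔS = −(1.1 × 10⁻⁴)(-0.7)+(7.3 × 10⁻⁴)(+0.88) = 7.2 × 10⁻⁴ → stable
The 158–179 m interval has Δρ < 0: lighter water underlies denser water.

158–179 m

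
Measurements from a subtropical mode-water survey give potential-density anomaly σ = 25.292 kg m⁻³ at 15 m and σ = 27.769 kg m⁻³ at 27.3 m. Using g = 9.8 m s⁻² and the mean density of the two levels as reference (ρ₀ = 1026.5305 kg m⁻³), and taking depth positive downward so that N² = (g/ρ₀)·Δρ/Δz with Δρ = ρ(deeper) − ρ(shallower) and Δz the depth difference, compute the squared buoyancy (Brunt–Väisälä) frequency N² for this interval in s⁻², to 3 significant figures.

Δρ = 1027.769 − 1025.292 = 2.477 kg m⁻³ over Δz = 27.3 − 15 = 12.3 m.
N² = (9.8/1026.5305) × (2.477/12.3) = 1.9225 × 10⁻³ s⁻² ≈ 1.92 × 10⁻³ s⁻².
Since Δρ > 0 the layer is stably stratified.

1.92 × 10⁻³ s⁻²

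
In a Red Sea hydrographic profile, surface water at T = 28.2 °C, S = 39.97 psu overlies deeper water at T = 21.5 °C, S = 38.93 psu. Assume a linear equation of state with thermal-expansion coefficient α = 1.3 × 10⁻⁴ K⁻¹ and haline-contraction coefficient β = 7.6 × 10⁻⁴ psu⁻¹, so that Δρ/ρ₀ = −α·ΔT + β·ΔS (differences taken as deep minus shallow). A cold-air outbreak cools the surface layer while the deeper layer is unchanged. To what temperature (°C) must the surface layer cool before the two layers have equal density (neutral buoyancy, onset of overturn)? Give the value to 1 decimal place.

27.6 °C

Neutral buoyancy requires Δρ = 0, i.e. −α(T_deep − T_surf′) + β(S_deep − S_surf) = 0.
T_surf′ = T_deep − (β/α)·ΔS = 21.5 − (7.6 × 10⁻⁴/1.3 × 10⁻⁴)·(-1.04) = 27.580 °C.
Cooling required: 28.2 − (27.580) = 0.620 °C.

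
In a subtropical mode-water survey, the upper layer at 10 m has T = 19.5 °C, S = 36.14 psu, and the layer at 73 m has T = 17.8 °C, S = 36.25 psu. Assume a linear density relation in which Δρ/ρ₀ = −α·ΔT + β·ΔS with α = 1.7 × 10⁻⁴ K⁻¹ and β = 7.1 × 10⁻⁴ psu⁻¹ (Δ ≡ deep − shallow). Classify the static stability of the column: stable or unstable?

stable

ΔT = 17.8 − 19.5 = -1.7 K and ΔS = 36.25 − 36.14 = +0.11 psu (deep − shallow).
−αΔT = 2.89 × 10⁻⁴; βΔS = 7.81 × 10⁻⁵; sum Δρ/ρ₀ = 3.671 × 10⁻⁴.
Δρ/ρ₀ > 0, so Δρ > 0: deeper water is denser → statically stable.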